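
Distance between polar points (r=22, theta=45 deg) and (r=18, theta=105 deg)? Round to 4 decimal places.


d = sqrt(r1^2 + r2^2 - 2*r1*r2*cos(t2-t1))
d = sqrt(22^2 + 18^2 - 2*22*18*cos(105-45)) = 20.2978

20.2978


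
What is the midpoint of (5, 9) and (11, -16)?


Midpoint = ((5+11)/2, (9+-16)/2) = (8, -3.5)

(8, -3.5)


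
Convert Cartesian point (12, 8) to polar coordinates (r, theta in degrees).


r = sqrt(12^2 + 8^2) = 14.4222
theta = atan2(8, 12) = 33.6901 degrees

r = 14.4222, theta = 33.6901 degrees


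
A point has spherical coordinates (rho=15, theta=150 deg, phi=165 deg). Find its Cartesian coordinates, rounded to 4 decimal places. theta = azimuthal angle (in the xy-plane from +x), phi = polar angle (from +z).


x = 15 * sin(165) * cos(150) = -3.3622
y = 15 * sin(165) * sin(150) = 1.9411
z = 15 * cos(165) = -14.4889

(-3.3622, 1.9411, -14.4889)


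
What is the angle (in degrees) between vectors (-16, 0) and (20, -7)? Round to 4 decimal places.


dot = -16*20 + 0*-7 = -320
|u| = 16, |v| = 21.1896
cos(angle) = -0.9439
angle = 160.71 degrees

160.71 degrees


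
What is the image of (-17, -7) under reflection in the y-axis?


Reflection across y-axis: (x, y) -> (-x, y)
(-17, -7) -> (17, -7)

(17, -7)


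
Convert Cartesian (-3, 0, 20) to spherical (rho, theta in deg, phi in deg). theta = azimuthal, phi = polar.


rho = sqrt((-3)^2 + 0^2 + 20^2) = 20.2237
theta = atan2(0, -3) = 180 deg
phi = acos(20/20.2237) = 8.5308 deg

rho = 20.2237, theta = 180 deg, phi = 8.5308 deg


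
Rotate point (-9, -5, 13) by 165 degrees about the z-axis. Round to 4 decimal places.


x' = -9*cos(165) - -5*sin(165) = 9.9874
y' = -9*sin(165) + -5*cos(165) = 2.5003
z' = 13

(9.9874, 2.5003, 13)


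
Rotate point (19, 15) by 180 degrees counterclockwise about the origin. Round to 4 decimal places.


x' = 19*cos(180) - 15*sin(180) = -19
y' = 19*sin(180) + 15*cos(180) = -15

(-19, -15)


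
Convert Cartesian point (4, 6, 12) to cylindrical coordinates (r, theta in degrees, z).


r = sqrt(4^2 + 6^2) = 7.2111
theta = atan2(6, 4) = 56.3099 deg
z = 12

r = 7.2111, theta = 56.3099 deg, z = 12


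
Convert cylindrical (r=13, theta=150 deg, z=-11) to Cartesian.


x = 13 * cos(150) = -11.2583
y = 13 * sin(150) = 6.5
z = -11

(-11.2583, 6.5, -11)


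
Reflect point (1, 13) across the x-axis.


Reflection across x-axis: (x, y) -> (x, -y)
(1, 13) -> (1, -13)

(1, -13)


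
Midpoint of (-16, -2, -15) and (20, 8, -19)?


Midpoint = ((-16+20)/2, (-2+8)/2, (-15+-19)/2) = (2, 3, -17)

(2, 3, -17)


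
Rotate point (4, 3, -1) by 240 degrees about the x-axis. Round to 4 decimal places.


x' = 4
y' = 3*cos(240) - -1*sin(240) = -2.366
z' = 3*sin(240) + -1*cos(240) = -2.0981

(4, -2.366, -2.0981)


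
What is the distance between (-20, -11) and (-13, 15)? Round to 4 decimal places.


d = sqrt((-13--20)^2 + (15--11)^2) = 26.9258

26.9258


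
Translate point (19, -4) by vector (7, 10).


Translation: (x+dx, y+dy) = (19+7, -4+10) = (26, 6)

(26, 6)


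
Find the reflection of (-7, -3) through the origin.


Reflection through origin: (x, y) -> (-x, -y)
(-7, -3) -> (7, 3)

(7, 3)


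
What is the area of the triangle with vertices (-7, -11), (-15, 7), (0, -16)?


Area = |x1(y2-y3) + x2(y3-y1) + x3(y1-y2)| / 2
= |-7*(7--16) + -15*(-16--11) + 0*(-11-7)| / 2
= 43

43


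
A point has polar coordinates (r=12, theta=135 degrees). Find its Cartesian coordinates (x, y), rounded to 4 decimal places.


x = 12 * cos(135) = -8.4853
y = 12 * sin(135) = 8.4853

(-8.4853, 8.4853)


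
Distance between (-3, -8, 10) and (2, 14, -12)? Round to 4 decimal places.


d = sqrt((2--3)^2 + (14--8)^2 + (-12-10)^2) = 31.5119

31.5119


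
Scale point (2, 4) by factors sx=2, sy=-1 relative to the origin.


Scaling: (x*sx, y*sy) = (2*2, 4*-1) = (4, -4)

(4, -4)


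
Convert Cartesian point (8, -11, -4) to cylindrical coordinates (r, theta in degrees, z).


r = sqrt(8^2 + (-11)^2) = 13.6015
theta = atan2(-11, 8) = 306.0274 deg
z = -4

r = 13.6015, theta = 306.0274 deg, z = -4


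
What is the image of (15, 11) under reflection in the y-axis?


Reflection across y-axis: (x, y) -> (-x, y)
(15, 11) -> (-15, 11)

(-15, 11)


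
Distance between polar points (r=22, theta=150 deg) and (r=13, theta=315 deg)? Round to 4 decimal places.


d = sqrt(r1^2 + r2^2 - 2*r1*r2*cos(t2-t1))
d = sqrt(22^2 + 13^2 - 2*22*13*cos(315-150)) = 34.7204

34.7204


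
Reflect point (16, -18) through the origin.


Reflection through origin: (x, y) -> (-x, -y)
(16, -18) -> (-16, 18)

(-16, 18)


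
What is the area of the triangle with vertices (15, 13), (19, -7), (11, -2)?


Area = |x1(y2-y3) + x2(y3-y1) + x3(y1-y2)| / 2
= |15*(-7--2) + 19*(-2-13) + 11*(13--7)| / 2
= 70

70


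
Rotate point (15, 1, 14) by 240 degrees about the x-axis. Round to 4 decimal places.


x' = 15
y' = 1*cos(240) - 14*sin(240) = 11.6244
z' = 1*sin(240) + 14*cos(240) = -7.866

(15, 11.6244, -7.866)


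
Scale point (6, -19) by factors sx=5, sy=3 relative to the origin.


Scaling: (x*sx, y*sy) = (6*5, -19*3) = (30, -57)

(30, -57)


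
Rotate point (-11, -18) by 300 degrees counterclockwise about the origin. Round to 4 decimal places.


x' = -11*cos(300) - -18*sin(300) = -21.0885
y' = -11*sin(300) + -18*cos(300) = 0.5263

(-21.0885, 0.5263)


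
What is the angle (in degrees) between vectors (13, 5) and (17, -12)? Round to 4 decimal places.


dot = 13*17 + 5*-12 = 161
|u| = 13.9284, |v| = 20.8087
cos(angle) = 0.5555
angle = 56.2551 degrees

56.2551 degrees


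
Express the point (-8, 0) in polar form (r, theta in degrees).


r = sqrt((-8)^2 + 0^2) = 8
theta = atan2(0, -8) = 180 degrees

r = 8, theta = 180 degrees


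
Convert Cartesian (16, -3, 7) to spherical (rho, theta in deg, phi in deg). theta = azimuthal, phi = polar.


rho = sqrt(16^2 + (-3)^2 + 7^2) = 17.72
theta = atan2(-3, 16) = 349.3803 deg
phi = acos(7/17.72) = 66.732 deg

rho = 17.72, theta = 349.3803 deg, phi = 66.732 deg


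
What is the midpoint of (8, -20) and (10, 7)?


Midpoint = ((8+10)/2, (-20+7)/2) = (9, -6.5)

(9, -6.5)


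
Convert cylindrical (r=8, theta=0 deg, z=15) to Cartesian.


x = 8 * cos(0) = 8
y = 8 * sin(0) = 0
z = 15

(8, 0, 15)


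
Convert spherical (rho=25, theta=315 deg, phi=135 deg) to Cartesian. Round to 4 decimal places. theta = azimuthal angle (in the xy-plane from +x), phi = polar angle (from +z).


x = 25 * sin(135) * cos(315) = 12.5
y = 25 * sin(135) * sin(315) = -12.5
z = 25 * cos(135) = -17.6777

(12.5, -12.5, -17.6777)


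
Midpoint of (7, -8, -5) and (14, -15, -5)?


Midpoint = ((7+14)/2, (-8+-15)/2, (-5+-5)/2) = (10.5, -11.5, -5)

(10.5, -11.5, -5)


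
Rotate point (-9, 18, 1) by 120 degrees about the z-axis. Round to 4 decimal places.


x' = -9*cos(120) - 18*sin(120) = -11.0885
y' = -9*sin(120) + 18*cos(120) = -16.7942
z' = 1

(-11.0885, -16.7942, 1)


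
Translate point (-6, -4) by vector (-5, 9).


Translation: (x+dx, y+dy) = (-6+-5, -4+9) = (-11, 5)

(-11, 5)


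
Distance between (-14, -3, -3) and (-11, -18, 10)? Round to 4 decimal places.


d = sqrt((-11--14)^2 + (-18--3)^2 + (10--3)^2) = 20.0749

20.0749


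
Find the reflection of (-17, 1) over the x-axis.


Reflection across x-axis: (x, y) -> (x, -y)
(-17, 1) -> (-17, -1)

(-17, -1)


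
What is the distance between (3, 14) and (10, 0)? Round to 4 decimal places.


d = sqrt((10-3)^2 + (0-14)^2) = 15.6525

15.6525


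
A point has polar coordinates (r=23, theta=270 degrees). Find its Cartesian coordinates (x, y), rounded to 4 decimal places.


x = 23 * cos(270) = 0
y = 23 * sin(270) = -23

(0, -23)


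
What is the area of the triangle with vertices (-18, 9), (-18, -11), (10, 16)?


Area = |x1(y2-y3) + x2(y3-y1) + x3(y1-y2)| / 2
= |-18*(-11-16) + -18*(16-9) + 10*(9--11)| / 2
= 280

280


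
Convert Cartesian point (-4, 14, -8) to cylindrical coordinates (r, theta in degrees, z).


r = sqrt((-4)^2 + 14^2) = 14.5602
theta = atan2(14, -4) = 105.9454 deg
z = -8

r = 14.5602, theta = 105.9454 deg, z = -8


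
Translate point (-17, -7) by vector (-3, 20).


Translation: (x+dx, y+dy) = (-17+-3, -7+20) = (-20, 13)

(-20, 13)


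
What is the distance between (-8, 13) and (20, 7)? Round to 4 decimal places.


d = sqrt((20--8)^2 + (7-13)^2) = 28.6356

28.6356


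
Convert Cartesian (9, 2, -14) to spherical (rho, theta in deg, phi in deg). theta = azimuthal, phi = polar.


rho = sqrt(9^2 + 2^2 + (-14)^2) = 16.7631
theta = atan2(2, 9) = 12.5288 deg
phi = acos(-14/16.7631) = 146.6335 deg

rho = 16.7631, theta = 12.5288 deg, phi = 146.6335 deg


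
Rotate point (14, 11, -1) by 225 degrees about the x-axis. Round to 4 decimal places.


x' = 14
y' = 11*cos(225) - -1*sin(225) = -8.4853
z' = 11*sin(225) + -1*cos(225) = -7.0711

(14, -8.4853, -7.0711)


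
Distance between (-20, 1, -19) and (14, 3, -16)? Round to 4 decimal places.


d = sqrt((14--20)^2 + (3-1)^2 + (-16--19)^2) = 34.1906

34.1906


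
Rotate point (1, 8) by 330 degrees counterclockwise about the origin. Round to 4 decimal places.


x' = 1*cos(330) - 8*sin(330) = 4.866
y' = 1*sin(330) + 8*cos(330) = 6.4282

(4.866, 6.4282)


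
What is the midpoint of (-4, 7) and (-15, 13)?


Midpoint = ((-4+-15)/2, (7+13)/2) = (-9.5, 10)

(-9.5, 10)


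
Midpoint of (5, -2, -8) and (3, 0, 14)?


Midpoint = ((5+3)/2, (-2+0)/2, (-8+14)/2) = (4, -1, 3)

(4, -1, 3)


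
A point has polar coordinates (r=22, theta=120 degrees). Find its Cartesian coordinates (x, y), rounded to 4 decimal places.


x = 22 * cos(120) = -11
y = 22 * sin(120) = 19.0526

(-11, 19.0526)


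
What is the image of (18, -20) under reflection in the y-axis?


Reflection across y-axis: (x, y) -> (-x, y)
(18, -20) -> (-18, -20)

(-18, -20)


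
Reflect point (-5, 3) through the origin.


Reflection through origin: (x, y) -> (-x, -y)
(-5, 3) -> (5, -3)

(5, -3)


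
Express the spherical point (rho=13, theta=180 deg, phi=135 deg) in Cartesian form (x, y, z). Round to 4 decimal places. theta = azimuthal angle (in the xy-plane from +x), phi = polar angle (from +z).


x = 13 * sin(135) * cos(180) = -9.1924
y = 13 * sin(135) * sin(180) = 0
z = 13 * cos(135) = -9.1924

(-9.1924, 0, -9.1924)


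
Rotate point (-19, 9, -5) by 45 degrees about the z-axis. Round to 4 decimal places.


x' = -19*cos(45) - 9*sin(45) = -19.799
y' = -19*sin(45) + 9*cos(45) = -7.0711
z' = -5

(-19.799, -7.0711, -5)


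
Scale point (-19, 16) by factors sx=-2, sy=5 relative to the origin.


Scaling: (x*sx, y*sy) = (-19*-2, 16*5) = (38, 80)

(38, 80)


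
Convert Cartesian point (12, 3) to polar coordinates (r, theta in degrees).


r = sqrt(12^2 + 3^2) = 12.3693
theta = atan2(3, 12) = 14.0362 degrees

r = 12.3693, theta = 14.0362 degrees


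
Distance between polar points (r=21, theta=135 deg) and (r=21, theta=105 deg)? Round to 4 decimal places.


d = sqrt(r1^2 + r2^2 - 2*r1*r2*cos(t2-t1))
d = sqrt(21^2 + 21^2 - 2*21*21*cos(105-135)) = 10.8704

10.8704


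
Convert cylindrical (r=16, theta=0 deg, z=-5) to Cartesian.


x = 16 * cos(0) = 16
y = 16 * sin(0) = 0
z = -5

(16, 0, -5)


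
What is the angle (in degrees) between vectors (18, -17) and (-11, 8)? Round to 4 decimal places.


dot = 18*-11 + -17*8 = -334
|u| = 24.7588, |v| = 13.6015
cos(angle) = -0.9918
angle = 172.664 degrees

172.664 degrees


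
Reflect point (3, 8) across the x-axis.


Reflection across x-axis: (x, y) -> (x, -y)
(3, 8) -> (3, -8)

(3, -8)


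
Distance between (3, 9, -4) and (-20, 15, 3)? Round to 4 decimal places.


d = sqrt((-20-3)^2 + (15-9)^2 + (3--4)^2) = 24.779

24.779


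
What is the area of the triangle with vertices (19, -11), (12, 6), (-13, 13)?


Area = |x1(y2-y3) + x2(y3-y1) + x3(y1-y2)| / 2
= |19*(6-13) + 12*(13--11) + -13*(-11-6)| / 2
= 188

188


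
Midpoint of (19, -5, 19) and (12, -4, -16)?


Midpoint = ((19+12)/2, (-5+-4)/2, (19+-16)/2) = (15.5, -4.5, 1.5)

(15.5, -4.5, 1.5)


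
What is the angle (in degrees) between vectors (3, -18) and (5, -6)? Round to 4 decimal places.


dot = 3*5 + -18*-6 = 123
|u| = 18.2483, |v| = 7.8102
cos(angle) = 0.863
angle = 30.3432 degrees

30.3432 degrees


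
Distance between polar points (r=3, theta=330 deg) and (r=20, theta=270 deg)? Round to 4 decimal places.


d = sqrt(r1^2 + r2^2 - 2*r1*r2*cos(t2-t1))
d = sqrt(3^2 + 20^2 - 2*3*20*cos(270-330)) = 18.6815

18.6815


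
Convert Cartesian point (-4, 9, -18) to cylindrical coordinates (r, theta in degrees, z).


r = sqrt((-4)^2 + 9^2) = 9.8489
theta = atan2(9, -4) = 113.9625 deg
z = -18

r = 9.8489, theta = 113.9625 deg, z = -18


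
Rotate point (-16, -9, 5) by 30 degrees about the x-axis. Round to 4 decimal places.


x' = -16
y' = -9*cos(30) - 5*sin(30) = -10.2942
z' = -9*sin(30) + 5*cos(30) = -0.1699

(-16, -10.2942, -0.1699)


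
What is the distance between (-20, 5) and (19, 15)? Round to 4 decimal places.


d = sqrt((19--20)^2 + (15-5)^2) = 40.2616

40.2616


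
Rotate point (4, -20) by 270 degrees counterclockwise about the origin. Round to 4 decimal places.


x' = 4*cos(270) - -20*sin(270) = -20
y' = 4*sin(270) + -20*cos(270) = -4

(-20, -4)


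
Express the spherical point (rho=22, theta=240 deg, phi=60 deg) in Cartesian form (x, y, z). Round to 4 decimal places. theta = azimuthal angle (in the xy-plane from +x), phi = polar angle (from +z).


x = 22 * sin(60) * cos(240) = -9.5263
y = 22 * sin(60) * sin(240) = -16.5
z = 22 * cos(60) = 11

(-9.5263, -16.5, 11)


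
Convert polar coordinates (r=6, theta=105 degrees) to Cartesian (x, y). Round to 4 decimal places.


x = 6 * cos(105) = -1.5529
y = 6 * sin(105) = 5.7956

(-1.5529, 5.7956)


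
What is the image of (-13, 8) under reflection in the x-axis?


Reflection across x-axis: (x, y) -> (x, -y)
(-13, 8) -> (-13, -8)

(-13, -8)


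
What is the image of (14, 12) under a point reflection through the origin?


Reflection through origin: (x, y) -> (-x, -y)
(14, 12) -> (-14, -12)

(-14, -12)


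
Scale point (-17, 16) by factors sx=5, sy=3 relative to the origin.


Scaling: (x*sx, y*sy) = (-17*5, 16*3) = (-85, 48)

(-85, 48)


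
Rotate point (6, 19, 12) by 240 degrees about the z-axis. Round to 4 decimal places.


x' = 6*cos(240) - 19*sin(240) = 13.4545
y' = 6*sin(240) + 19*cos(240) = -14.6962
z' = 12

(13.4545, -14.6962, 12)


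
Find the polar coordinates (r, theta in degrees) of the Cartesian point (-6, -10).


r = sqrt((-6)^2 + (-10)^2) = 11.6619
theta = atan2(-10, -6) = 239.0362 degrees

r = 11.6619, theta = 239.0362 degrees


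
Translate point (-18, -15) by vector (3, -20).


Translation: (x+dx, y+dy) = (-18+3, -15+-20) = (-15, -35)

(-15, -35)


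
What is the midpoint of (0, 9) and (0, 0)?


Midpoint = ((0+0)/2, (9+0)/2) = (0, 4.5)

(0, 4.5)


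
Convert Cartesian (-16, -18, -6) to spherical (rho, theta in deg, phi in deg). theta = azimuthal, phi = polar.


rho = sqrt((-16)^2 + (-18)^2 + (-6)^2) = 24.8193
theta = atan2(-18, -16) = 228.3665 deg
phi = acos(-6/24.8193) = 103.9897 deg

rho = 24.8193, theta = 228.3665 deg, phi = 103.9897 deg


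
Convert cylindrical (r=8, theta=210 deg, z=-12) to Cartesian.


x = 8 * cos(210) = -6.9282
y = 8 * sin(210) = -4
z = -12

(-6.9282, -4, -12)


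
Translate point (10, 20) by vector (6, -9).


Translation: (x+dx, y+dy) = (10+6, 20+-9) = (16, 11)

(16, 11)


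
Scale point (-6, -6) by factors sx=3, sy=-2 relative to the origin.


Scaling: (x*sx, y*sy) = (-6*3, -6*-2) = (-18, 12)

(-18, 12)


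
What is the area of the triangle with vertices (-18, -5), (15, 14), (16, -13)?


Area = |x1(y2-y3) + x2(y3-y1) + x3(y1-y2)| / 2
= |-18*(14--13) + 15*(-13--5) + 16*(-5-14)| / 2
= 455

455


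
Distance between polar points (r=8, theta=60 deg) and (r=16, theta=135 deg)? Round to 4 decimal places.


d = sqrt(r1^2 + r2^2 - 2*r1*r2*cos(t2-t1))
d = sqrt(8^2 + 16^2 - 2*8*16*cos(135-60)) = 15.9293

15.9293


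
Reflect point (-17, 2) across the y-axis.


Reflection across y-axis: (x, y) -> (-x, y)
(-17, 2) -> (17, 2)

(17, 2)


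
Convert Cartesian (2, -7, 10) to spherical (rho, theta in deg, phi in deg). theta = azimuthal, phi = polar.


rho = sqrt(2^2 + (-7)^2 + 10^2) = 12.3693
theta = atan2(-7, 2) = 285.9454 deg
phi = acos(10/12.3693) = 36.055 deg

rho = 12.3693, theta = 285.9454 deg, phi = 36.055 deg


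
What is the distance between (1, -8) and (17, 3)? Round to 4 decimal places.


d = sqrt((17-1)^2 + (3--8)^2) = 19.4165

19.4165


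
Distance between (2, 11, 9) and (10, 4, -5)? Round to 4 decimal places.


d = sqrt((10-2)^2 + (4-11)^2 + (-5-9)^2) = 17.5784

17.5784


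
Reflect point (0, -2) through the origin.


Reflection through origin: (x, y) -> (-x, -y)
(0, -2) -> (0, 2)

(0, 2)


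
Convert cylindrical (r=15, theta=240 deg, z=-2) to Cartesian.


x = 15 * cos(240) = -7.5
y = 15 * sin(240) = -12.9904
z = -2

(-7.5, -12.9904, -2)


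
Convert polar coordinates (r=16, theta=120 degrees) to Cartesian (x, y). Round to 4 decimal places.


x = 16 * cos(120) = -8
y = 16 * sin(120) = 13.8564

(-8, 13.8564)


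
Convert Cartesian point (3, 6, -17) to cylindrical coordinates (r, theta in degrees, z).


r = sqrt(3^2 + 6^2) = 6.7082
theta = atan2(6, 3) = 63.4349 deg
z = -17

r = 6.7082, theta = 63.4349 deg, z = -17


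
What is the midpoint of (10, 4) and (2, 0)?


Midpoint = ((10+2)/2, (4+0)/2) = (6, 2)

(6, 2)


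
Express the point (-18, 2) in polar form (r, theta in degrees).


r = sqrt((-18)^2 + 2^2) = 18.1108
theta = atan2(2, -18) = 173.6598 degrees

r = 18.1108, theta = 173.6598 degrees


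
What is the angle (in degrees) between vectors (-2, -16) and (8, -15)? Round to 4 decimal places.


dot = -2*8 + -16*-15 = 224
|u| = 16.1245, |v| = 17
cos(angle) = 0.8172
angle = 35.1975 degrees

35.1975 degrees


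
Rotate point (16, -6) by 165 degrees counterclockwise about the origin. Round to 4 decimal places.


x' = 16*cos(165) - -6*sin(165) = -13.9019
y' = 16*sin(165) + -6*cos(165) = 9.9367

(-13.9019, 9.9367)


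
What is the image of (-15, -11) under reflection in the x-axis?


Reflection across x-axis: (x, y) -> (x, -y)
(-15, -11) -> (-15, 11)

(-15, 11)


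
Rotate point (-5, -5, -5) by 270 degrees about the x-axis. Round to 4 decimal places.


x' = -5
y' = -5*cos(270) - -5*sin(270) = -5
z' = -5*sin(270) + -5*cos(270) = 5

(-5, -5, 5)


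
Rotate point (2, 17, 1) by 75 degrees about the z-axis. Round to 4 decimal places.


x' = 2*cos(75) - 17*sin(75) = -15.9031
y' = 2*sin(75) + 17*cos(75) = 6.3318
z' = 1

(-15.9031, 6.3318, 1)


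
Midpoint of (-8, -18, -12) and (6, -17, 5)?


Midpoint = ((-8+6)/2, (-18+-17)/2, (-12+5)/2) = (-1, -17.5, -3.5)

(-1, -17.5, -3.5)


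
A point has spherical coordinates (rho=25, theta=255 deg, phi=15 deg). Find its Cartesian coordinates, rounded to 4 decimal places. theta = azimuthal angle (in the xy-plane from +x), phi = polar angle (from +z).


x = 25 * sin(15) * cos(255) = -1.6747
y = 25 * sin(15) * sin(255) = -6.25
z = 25 * cos(15) = 24.1481

(-1.6747, -6.25, 24.1481)


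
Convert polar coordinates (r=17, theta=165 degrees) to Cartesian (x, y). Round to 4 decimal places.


x = 17 * cos(165) = -16.4207
y = 17 * sin(165) = 4.3999

(-16.4207, 4.3999)


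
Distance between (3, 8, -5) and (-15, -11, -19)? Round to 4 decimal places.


d = sqrt((-15-3)^2 + (-11-8)^2 + (-19--5)^2) = 29.6816

29.6816


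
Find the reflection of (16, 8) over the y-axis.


Reflection across y-axis: (x, y) -> (-x, y)
(16, 8) -> (-16, 8)

(-16, 8)


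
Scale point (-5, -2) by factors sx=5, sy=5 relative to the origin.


Scaling: (x*sx, y*sy) = (-5*5, -2*5) = (-25, -10)

(-25, -10)


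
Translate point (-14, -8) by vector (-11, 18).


Translation: (x+dx, y+dy) = (-14+-11, -8+18) = (-25, 10)

(-25, 10)


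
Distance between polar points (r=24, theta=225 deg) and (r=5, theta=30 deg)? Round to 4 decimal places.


d = sqrt(r1^2 + r2^2 - 2*r1*r2*cos(t2-t1))
d = sqrt(24^2 + 5^2 - 2*24*5*cos(30-225)) = 28.8587

28.8587


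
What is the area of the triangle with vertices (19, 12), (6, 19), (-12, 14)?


Area = |x1(y2-y3) + x2(y3-y1) + x3(y1-y2)| / 2
= |19*(19-14) + 6*(14-12) + -12*(12-19)| / 2
= 95.5

95.5


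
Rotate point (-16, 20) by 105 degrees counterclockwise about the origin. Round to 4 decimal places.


x' = -16*cos(105) - 20*sin(105) = -15.1774
y' = -16*sin(105) + 20*cos(105) = -20.6312

(-15.1774, -20.6312)


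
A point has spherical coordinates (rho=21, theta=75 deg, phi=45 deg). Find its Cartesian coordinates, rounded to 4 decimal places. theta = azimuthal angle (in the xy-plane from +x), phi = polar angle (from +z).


x = 21 * sin(45) * cos(75) = 3.8433
y = 21 * sin(45) * sin(75) = 14.3433
z = 21 * cos(45) = 14.8492

(3.8433, 14.3433, 14.8492)


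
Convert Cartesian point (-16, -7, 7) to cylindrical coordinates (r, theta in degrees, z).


r = sqrt((-16)^2 + (-7)^2) = 17.4642
theta = atan2(-7, -16) = 203.6294 deg
z = 7

r = 17.4642, theta = 203.6294 deg, z = 7


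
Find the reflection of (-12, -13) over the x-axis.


Reflection across x-axis: (x, y) -> (x, -y)
(-12, -13) -> (-12, 13)

(-12, 13)


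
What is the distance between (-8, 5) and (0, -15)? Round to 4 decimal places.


d = sqrt((0--8)^2 + (-15-5)^2) = 21.5407

21.5407


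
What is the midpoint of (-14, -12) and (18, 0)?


Midpoint = ((-14+18)/2, (-12+0)/2) = (2, -6)

(2, -6)


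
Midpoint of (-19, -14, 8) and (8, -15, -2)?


Midpoint = ((-19+8)/2, (-14+-15)/2, (8+-2)/2) = (-5.5, -14.5, 3)

(-5.5, -14.5, 3)


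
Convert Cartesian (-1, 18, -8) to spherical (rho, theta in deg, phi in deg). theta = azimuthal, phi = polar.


rho = sqrt((-1)^2 + 18^2 + (-8)^2) = 19.7231
theta = atan2(18, -1) = 93.1798 deg
phi = acos(-8/19.7231) = 113.9297 deg

rho = 19.7231, theta = 93.1798 deg, phi = 113.9297 deg


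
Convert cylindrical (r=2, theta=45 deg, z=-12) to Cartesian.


x = 2 * cos(45) = 1.4142
y = 2 * sin(45) = 1.4142
z = -12

(1.4142, 1.4142, -12)


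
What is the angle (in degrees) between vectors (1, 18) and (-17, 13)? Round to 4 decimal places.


dot = 1*-17 + 18*13 = 217
|u| = 18.0278, |v| = 21.4009
cos(angle) = 0.5625
angle = 55.7745 degrees

55.7745 degrees


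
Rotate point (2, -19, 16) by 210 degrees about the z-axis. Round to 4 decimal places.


x' = 2*cos(210) - -19*sin(210) = -11.2321
y' = 2*sin(210) + -19*cos(210) = 15.4545
z' = 16

(-11.2321, 15.4545, 16)


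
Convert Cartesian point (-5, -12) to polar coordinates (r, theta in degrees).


r = sqrt((-5)^2 + (-12)^2) = 13
theta = atan2(-12, -5) = 247.3801 degrees

r = 13, theta = 247.3801 degrees


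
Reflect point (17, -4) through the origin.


Reflection through origin: (x, y) -> (-x, -y)
(17, -4) -> (-17, 4)

(-17, 4)


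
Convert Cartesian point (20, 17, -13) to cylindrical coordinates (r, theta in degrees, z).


r = sqrt(20^2 + 17^2) = 26.2488
theta = atan2(17, 20) = 40.3645 deg
z = -13

r = 26.2488, theta = 40.3645 deg, z = -13


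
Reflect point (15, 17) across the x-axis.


Reflection across x-axis: (x, y) -> (x, -y)
(15, 17) -> (15, -17)

(15, -17)


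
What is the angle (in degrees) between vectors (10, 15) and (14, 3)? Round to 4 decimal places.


dot = 10*14 + 15*3 = 185
|u| = 18.0278, |v| = 14.3178
cos(angle) = 0.7167
angle = 44.2152 degrees

44.2152 degrees


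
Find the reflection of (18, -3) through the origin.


Reflection through origin: (x, y) -> (-x, -y)
(18, -3) -> (-18, 3)

(-18, 3)


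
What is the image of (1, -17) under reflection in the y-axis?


Reflection across y-axis: (x, y) -> (-x, y)
(1, -17) -> (-1, -17)

(-1, -17)


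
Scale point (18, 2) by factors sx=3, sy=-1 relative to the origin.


Scaling: (x*sx, y*sy) = (18*3, 2*-1) = (54, -2)

(54, -2)


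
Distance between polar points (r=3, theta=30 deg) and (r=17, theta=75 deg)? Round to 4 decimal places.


d = sqrt(r1^2 + r2^2 - 2*r1*r2*cos(t2-t1))
d = sqrt(3^2 + 17^2 - 2*3*17*cos(75-30)) = 15.0291

15.0291


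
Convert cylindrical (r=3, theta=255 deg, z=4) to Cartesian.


x = 3 * cos(255) = -0.7765
y = 3 * sin(255) = -2.8978
z = 4

(-0.7765, -2.8978, 4)


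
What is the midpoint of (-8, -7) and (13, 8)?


Midpoint = ((-8+13)/2, (-7+8)/2) = (2.5, 0.5)

(2.5, 0.5)


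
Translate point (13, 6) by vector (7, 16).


Translation: (x+dx, y+dy) = (13+7, 6+16) = (20, 22)

(20, 22)


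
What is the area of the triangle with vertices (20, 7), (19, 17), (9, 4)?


Area = |x1(y2-y3) + x2(y3-y1) + x3(y1-y2)| / 2
= |20*(17-4) + 19*(4-7) + 9*(7-17)| / 2
= 56.5

56.5


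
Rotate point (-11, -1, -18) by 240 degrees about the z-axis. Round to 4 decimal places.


x' = -11*cos(240) - -1*sin(240) = 4.634
y' = -11*sin(240) + -1*cos(240) = 10.0263
z' = -18

(4.634, 10.0263, -18)


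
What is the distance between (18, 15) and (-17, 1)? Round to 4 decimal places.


d = sqrt((-17-18)^2 + (1-15)^2) = 37.6962

37.6962


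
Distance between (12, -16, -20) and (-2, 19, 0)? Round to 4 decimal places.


d = sqrt((-2-12)^2 + (19--16)^2 + (0--20)^2) = 42.6732

42.6732


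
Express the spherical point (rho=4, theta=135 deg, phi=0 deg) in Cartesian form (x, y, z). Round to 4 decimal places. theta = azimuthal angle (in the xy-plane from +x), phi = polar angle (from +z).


x = 4 * sin(0) * cos(135) = 0
y = 4 * sin(0) * sin(135) = 0
z = 4 * cos(0) = 4

(0, 0, 4)


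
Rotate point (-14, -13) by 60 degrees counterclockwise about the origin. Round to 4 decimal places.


x' = -14*cos(60) - -13*sin(60) = 4.2583
y' = -14*sin(60) + -13*cos(60) = -18.6244

(4.2583, -18.6244)


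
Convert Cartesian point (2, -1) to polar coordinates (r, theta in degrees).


r = sqrt(2^2 + (-1)^2) = 2.2361
theta = atan2(-1, 2) = 333.4349 degrees

r = 2.2361, theta = 333.4349 degrees


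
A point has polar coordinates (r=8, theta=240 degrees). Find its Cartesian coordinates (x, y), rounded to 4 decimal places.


x = 8 * cos(240) = -4
y = 8 * sin(240) = -6.9282

(-4, -6.9282)


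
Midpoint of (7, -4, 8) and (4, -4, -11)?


Midpoint = ((7+4)/2, (-4+-4)/2, (8+-11)/2) = (5.5, -4, -1.5)

(5.5, -4, -1.5)


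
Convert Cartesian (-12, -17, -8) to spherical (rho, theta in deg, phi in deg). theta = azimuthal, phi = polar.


rho = sqrt((-12)^2 + (-17)^2 + (-8)^2) = 22.2935
theta = atan2(-17, -12) = 234.7824 deg
phi = acos(-8/22.2935) = 111.0295 deg

rho = 22.2935, theta = 234.7824 deg, phi = 111.0295 deg


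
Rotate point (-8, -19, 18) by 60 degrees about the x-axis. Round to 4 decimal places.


x' = -8
y' = -19*cos(60) - 18*sin(60) = -25.0885
z' = -19*sin(60) + 18*cos(60) = -7.4545

(-8, -25.0885, -7.4545)


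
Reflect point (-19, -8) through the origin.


Reflection through origin: (x, y) -> (-x, -y)
(-19, -8) -> (19, 8)

(19, 8)


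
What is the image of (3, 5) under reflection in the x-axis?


Reflection across x-axis: (x, y) -> (x, -y)
(3, 5) -> (3, -5)

(3, -5)


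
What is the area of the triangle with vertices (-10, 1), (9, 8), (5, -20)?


Area = |x1(y2-y3) + x2(y3-y1) + x3(y1-y2)| / 2
= |-10*(8--20) + 9*(-20-1) + 5*(1-8)| / 2
= 252

252


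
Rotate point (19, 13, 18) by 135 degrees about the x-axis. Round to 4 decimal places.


x' = 19
y' = 13*cos(135) - 18*sin(135) = -21.9203
z' = 13*sin(135) + 18*cos(135) = -3.5355

(19, -21.9203, -3.5355)


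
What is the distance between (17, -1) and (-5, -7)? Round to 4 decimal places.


d = sqrt((-5-17)^2 + (-7--1)^2) = 22.8035

22.8035


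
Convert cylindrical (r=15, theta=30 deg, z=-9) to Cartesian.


x = 15 * cos(30) = 12.9904
y = 15 * sin(30) = 7.5
z = -9

(12.9904, 7.5, -9)


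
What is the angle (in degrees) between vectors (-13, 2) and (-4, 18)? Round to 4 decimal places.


dot = -13*-4 + 2*18 = 88
|u| = 13.1529, |v| = 18.4391
cos(angle) = 0.3628
angle = 68.725 degrees

68.725 degrees


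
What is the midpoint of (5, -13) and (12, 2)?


Midpoint = ((5+12)/2, (-13+2)/2) = (8.5, -5.5)

(8.5, -5.5)


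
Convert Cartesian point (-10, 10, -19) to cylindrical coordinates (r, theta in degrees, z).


r = sqrt((-10)^2 + 10^2) = 14.1421
theta = atan2(10, -10) = 135 deg
z = -19

r = 14.1421, theta = 135 deg, z = -19


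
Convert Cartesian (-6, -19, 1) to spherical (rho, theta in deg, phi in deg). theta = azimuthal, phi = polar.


rho = sqrt((-6)^2 + (-19)^2 + 1^2) = 19.9499
theta = atan2(-19, -6) = 252.4744 deg
phi = acos(1/19.9499) = 87.1268 deg

rho = 19.9499, theta = 252.4744 deg, phi = 87.1268 deg


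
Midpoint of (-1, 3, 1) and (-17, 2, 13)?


Midpoint = ((-1+-17)/2, (3+2)/2, (1+13)/2) = (-9, 2.5, 7)

(-9, 2.5, 7)


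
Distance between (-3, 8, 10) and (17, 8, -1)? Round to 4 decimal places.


d = sqrt((17--3)^2 + (8-8)^2 + (-1-10)^2) = 22.8254

22.8254


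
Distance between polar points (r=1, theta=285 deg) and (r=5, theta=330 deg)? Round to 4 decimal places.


d = sqrt(r1^2 + r2^2 - 2*r1*r2*cos(t2-t1))
d = sqrt(1^2 + 5^2 - 2*1*5*cos(330-285)) = 4.3507

4.3507


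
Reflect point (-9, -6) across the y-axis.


Reflection across y-axis: (x, y) -> (-x, y)
(-9, -6) -> (9, -6)

(9, -6)


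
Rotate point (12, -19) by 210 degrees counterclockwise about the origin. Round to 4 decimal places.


x' = 12*cos(210) - -19*sin(210) = -19.8923
y' = 12*sin(210) + -19*cos(210) = 10.4545

(-19.8923, 10.4545)


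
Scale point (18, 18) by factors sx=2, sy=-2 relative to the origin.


Scaling: (x*sx, y*sy) = (18*2, 18*-2) = (36, -36)

(36, -36)


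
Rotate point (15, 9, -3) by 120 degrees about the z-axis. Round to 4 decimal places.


x' = 15*cos(120) - 9*sin(120) = -15.2942
y' = 15*sin(120) + 9*cos(120) = 8.4904
z' = -3

(-15.2942, 8.4904, -3)


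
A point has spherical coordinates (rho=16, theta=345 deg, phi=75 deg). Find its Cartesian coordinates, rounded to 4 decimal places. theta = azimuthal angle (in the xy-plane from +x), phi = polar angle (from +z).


x = 16 * sin(75) * cos(345) = 14.9282
y = 16 * sin(75) * sin(345) = -4
z = 16 * cos(75) = 4.1411

(14.9282, -4, 4.1411)


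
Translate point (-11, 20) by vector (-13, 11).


Translation: (x+dx, y+dy) = (-11+-13, 20+11) = (-24, 31)

(-24, 31)


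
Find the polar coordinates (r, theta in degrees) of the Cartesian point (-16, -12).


r = sqrt((-16)^2 + (-12)^2) = 20
theta = atan2(-12, -16) = 216.8699 degrees

r = 20, theta = 216.8699 degrees


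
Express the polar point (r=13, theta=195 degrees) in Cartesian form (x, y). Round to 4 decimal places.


x = 13 * cos(195) = -12.557
y = 13 * sin(195) = -3.3646

(-12.557, -3.3646)


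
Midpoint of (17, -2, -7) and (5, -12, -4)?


Midpoint = ((17+5)/2, (-2+-12)/2, (-7+-4)/2) = (11, -7, -5.5)

(11, -7, -5.5)


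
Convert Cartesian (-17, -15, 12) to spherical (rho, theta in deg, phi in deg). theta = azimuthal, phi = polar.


rho = sqrt((-17)^2 + (-15)^2 + 12^2) = 25.6515
theta = atan2(-15, -17) = 221.4237 deg
phi = acos(12/25.6515) = 62.1079 deg

rho = 25.6515, theta = 221.4237 deg, phi = 62.1079 deg


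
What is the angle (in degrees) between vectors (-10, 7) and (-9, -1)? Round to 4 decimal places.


dot = -10*-9 + 7*-1 = 83
|u| = 12.2066, |v| = 9.0554
cos(angle) = 0.7509
angle = 41.3322 degrees

41.3322 degrees


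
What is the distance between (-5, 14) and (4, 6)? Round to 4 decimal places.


d = sqrt((4--5)^2 + (6-14)^2) = 12.0416

12.0416


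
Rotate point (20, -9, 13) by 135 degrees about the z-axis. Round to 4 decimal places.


x' = 20*cos(135) - -9*sin(135) = -7.7782
y' = 20*sin(135) + -9*cos(135) = 20.5061
z' = 13

(-7.7782, 20.5061, 13)


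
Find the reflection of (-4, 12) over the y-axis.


Reflection across y-axis: (x, y) -> (-x, y)
(-4, 12) -> (4, 12)

(4, 12)


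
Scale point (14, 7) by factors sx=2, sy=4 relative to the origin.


Scaling: (x*sx, y*sy) = (14*2, 7*4) = (28, 28)

(28, 28)


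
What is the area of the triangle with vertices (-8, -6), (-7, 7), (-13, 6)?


Area = |x1(y2-y3) + x2(y3-y1) + x3(y1-y2)| / 2
= |-8*(7-6) + -7*(6--6) + -13*(-6-7)| / 2
= 38.5

38.5


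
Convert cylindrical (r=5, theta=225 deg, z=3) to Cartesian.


x = 5 * cos(225) = -3.5355
y = 5 * sin(225) = -3.5355
z = 3

(-3.5355, -3.5355, 3)


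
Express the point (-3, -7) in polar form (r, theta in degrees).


r = sqrt((-3)^2 + (-7)^2) = 7.6158
theta = atan2(-7, -3) = 246.8014 degrees

r = 7.6158, theta = 246.8014 degrees


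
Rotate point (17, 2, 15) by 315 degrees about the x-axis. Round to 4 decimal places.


x' = 17
y' = 2*cos(315) - 15*sin(315) = 12.0208
z' = 2*sin(315) + 15*cos(315) = 9.1924

(17, 12.0208, 9.1924)


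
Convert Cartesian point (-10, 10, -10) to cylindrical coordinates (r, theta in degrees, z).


r = sqrt((-10)^2 + 10^2) = 14.1421
theta = atan2(10, -10) = 135 deg
z = -10

r = 14.1421, theta = 135 deg, z = -10


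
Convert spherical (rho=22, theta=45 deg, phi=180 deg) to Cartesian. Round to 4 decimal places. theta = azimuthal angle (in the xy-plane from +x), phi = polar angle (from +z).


x = 22 * sin(180) * cos(45) = 0
y = 22 * sin(180) * sin(45) = 0
z = 22 * cos(180) = -22

(0, 0, -22)


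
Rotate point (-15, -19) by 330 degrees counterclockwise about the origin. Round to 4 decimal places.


x' = -15*cos(330) - -19*sin(330) = -22.4904
y' = -15*sin(330) + -19*cos(330) = -8.9545

(-22.4904, -8.9545)


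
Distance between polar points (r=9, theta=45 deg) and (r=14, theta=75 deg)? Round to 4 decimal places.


d = sqrt(r1^2 + r2^2 - 2*r1*r2*cos(t2-t1))
d = sqrt(9^2 + 14^2 - 2*9*14*cos(75-45)) = 7.6656

7.6656


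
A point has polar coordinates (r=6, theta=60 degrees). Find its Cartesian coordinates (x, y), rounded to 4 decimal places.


x = 6 * cos(60) = 3
y = 6 * sin(60) = 5.1962

(3, 5.1962)


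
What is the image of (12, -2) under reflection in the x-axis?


Reflection across x-axis: (x, y) -> (x, -y)
(12, -2) -> (12, 2)

(12, 2)


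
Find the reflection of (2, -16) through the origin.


Reflection through origin: (x, y) -> (-x, -y)
(2, -16) -> (-2, 16)

(-2, 16)


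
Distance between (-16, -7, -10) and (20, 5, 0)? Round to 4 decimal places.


d = sqrt((20--16)^2 + (5--7)^2 + (0--10)^2) = 39.2428

39.2428


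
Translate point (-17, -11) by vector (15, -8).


Translation: (x+dx, y+dy) = (-17+15, -11+-8) = (-2, -19)

(-2, -19)


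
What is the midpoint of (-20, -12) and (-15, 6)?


Midpoint = ((-20+-15)/2, (-12+6)/2) = (-17.5, -3)

(-17.5, -3)


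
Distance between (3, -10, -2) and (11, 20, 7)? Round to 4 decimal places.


d = sqrt((11-3)^2 + (20--10)^2 + (7--2)^2) = 32.3265

32.3265


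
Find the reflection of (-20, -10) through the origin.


Reflection through origin: (x, y) -> (-x, -y)
(-20, -10) -> (20, 10)

(20, 10)


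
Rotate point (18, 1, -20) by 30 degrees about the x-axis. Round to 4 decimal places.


x' = 18
y' = 1*cos(30) - -20*sin(30) = 10.866
z' = 1*sin(30) + -20*cos(30) = -16.8205

(18, 10.866, -16.8205)


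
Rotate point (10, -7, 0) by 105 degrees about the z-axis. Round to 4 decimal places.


x' = 10*cos(105) - -7*sin(105) = 4.1733
y' = 10*sin(105) + -7*cos(105) = 11.471
z' = 0

(4.1733, 11.471, 0)


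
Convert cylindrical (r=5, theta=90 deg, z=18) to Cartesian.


x = 5 * cos(90) = 0
y = 5 * sin(90) = 5
z = 18

(0, 5, 18)


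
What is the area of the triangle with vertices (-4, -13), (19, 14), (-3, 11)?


Area = |x1(y2-y3) + x2(y3-y1) + x3(y1-y2)| / 2
= |-4*(14-11) + 19*(11--13) + -3*(-13-14)| / 2
= 262.5

262.5


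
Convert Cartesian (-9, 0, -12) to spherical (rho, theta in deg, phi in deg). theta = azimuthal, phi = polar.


rho = sqrt((-9)^2 + 0^2 + (-12)^2) = 15
theta = atan2(0, -9) = 180 deg
phi = acos(-12/15) = 143.1301 deg

rho = 15, theta = 180 deg, phi = 143.1301 deg


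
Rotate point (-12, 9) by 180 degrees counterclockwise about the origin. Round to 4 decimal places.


x' = -12*cos(180) - 9*sin(180) = 12
y' = -12*sin(180) + 9*cos(180) = -9

(12, -9)


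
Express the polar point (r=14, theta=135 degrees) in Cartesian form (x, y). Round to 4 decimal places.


x = 14 * cos(135) = -9.8995
y = 14 * sin(135) = 9.8995

(-9.8995, 9.8995)


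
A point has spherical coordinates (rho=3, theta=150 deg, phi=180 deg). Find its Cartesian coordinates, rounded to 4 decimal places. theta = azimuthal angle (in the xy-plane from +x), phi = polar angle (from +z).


x = 3 * sin(180) * cos(150) = 0
y = 3 * sin(180) * sin(150) = 0
z = 3 * cos(180) = -3

(0, 0, -3)


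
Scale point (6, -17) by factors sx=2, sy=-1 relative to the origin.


Scaling: (x*sx, y*sy) = (6*2, -17*-1) = (12, 17)

(12, 17)


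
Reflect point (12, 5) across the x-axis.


Reflection across x-axis: (x, y) -> (x, -y)
(12, 5) -> (12, -5)

(12, -5)


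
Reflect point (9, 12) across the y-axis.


Reflection across y-axis: (x, y) -> (-x, y)
(9, 12) -> (-9, 12)

(-9, 12)


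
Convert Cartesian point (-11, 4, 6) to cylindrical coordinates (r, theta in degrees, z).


r = sqrt((-11)^2 + 4^2) = 11.7047
theta = atan2(4, -11) = 160.0169 deg
z = 6

r = 11.7047, theta = 160.0169 deg, z = 6


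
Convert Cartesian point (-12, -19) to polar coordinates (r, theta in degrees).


r = sqrt((-12)^2 + (-19)^2) = 22.4722
theta = atan2(-19, -12) = 237.7244 degrees

r = 22.4722, theta = 237.7244 degrees


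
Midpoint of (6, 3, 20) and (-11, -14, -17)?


Midpoint = ((6+-11)/2, (3+-14)/2, (20+-17)/2) = (-2.5, -5.5, 1.5)

(-2.5, -5.5, 1.5)


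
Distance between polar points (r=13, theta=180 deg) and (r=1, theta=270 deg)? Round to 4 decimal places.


d = sqrt(r1^2 + r2^2 - 2*r1*r2*cos(t2-t1))
d = sqrt(13^2 + 1^2 - 2*13*1*cos(270-180)) = 13.0384

13.0384


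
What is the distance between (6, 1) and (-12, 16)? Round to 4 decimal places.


d = sqrt((-12-6)^2 + (16-1)^2) = 23.4307

23.4307


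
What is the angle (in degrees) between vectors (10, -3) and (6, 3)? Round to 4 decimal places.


dot = 10*6 + -3*3 = 51
|u| = 10.4403, |v| = 6.7082
cos(angle) = 0.7282
angle = 43.2643 degrees

43.2643 degrees


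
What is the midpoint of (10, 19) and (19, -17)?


Midpoint = ((10+19)/2, (19+-17)/2) = (14.5, 1)

(14.5, 1)


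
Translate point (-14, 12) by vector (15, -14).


Translation: (x+dx, y+dy) = (-14+15, 12+-14) = (1, -2)

(1, -2)


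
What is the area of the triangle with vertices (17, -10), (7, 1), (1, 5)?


Area = |x1(y2-y3) + x2(y3-y1) + x3(y1-y2)| / 2
= |17*(1-5) + 7*(5--10) + 1*(-10-1)| / 2
= 13

13


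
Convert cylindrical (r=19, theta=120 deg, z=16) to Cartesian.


x = 19 * cos(120) = -9.5
y = 19 * sin(120) = 16.4545
z = 16

(-9.5, 16.4545, 16)


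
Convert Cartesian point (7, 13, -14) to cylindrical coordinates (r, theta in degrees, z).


r = sqrt(7^2 + 13^2) = 14.7648
theta = atan2(13, 7) = 61.6992 deg
z = -14

r = 14.7648, theta = 61.6992 deg, z = -14


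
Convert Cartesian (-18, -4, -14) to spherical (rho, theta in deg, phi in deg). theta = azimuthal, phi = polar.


rho = sqrt((-18)^2 + (-4)^2 + (-14)^2) = 23.1517
theta = atan2(-4, -18) = 192.5288 deg
phi = acos(-14/23.1517) = 127.2078 deg

rho = 23.1517, theta = 192.5288 deg, phi = 127.2078 deg


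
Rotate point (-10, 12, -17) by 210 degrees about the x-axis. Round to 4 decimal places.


x' = -10
y' = 12*cos(210) - -17*sin(210) = -18.8923
z' = 12*sin(210) + -17*cos(210) = 8.7224

(-10, -18.8923, 8.7224)
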